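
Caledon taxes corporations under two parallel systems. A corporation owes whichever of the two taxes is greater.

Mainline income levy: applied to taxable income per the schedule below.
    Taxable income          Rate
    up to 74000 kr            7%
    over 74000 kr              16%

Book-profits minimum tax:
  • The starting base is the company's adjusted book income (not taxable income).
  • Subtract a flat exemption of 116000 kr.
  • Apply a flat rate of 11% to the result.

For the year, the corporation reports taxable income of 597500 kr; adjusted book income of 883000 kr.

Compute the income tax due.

Book-profits minimum tax:
  Base (adjusted book income): 883000 kr
  Less exemption 116000 kr → base 767000 kr
  767000 kr × 11% = 84370 kr

Mainline income levy:
  74000 kr × 7% = 5180 kr
  523500 kr × 16% = 83760 kr
  → 88940 kr

88940 kr > 84370 kr, so the mainline income levy governs.

88940 kr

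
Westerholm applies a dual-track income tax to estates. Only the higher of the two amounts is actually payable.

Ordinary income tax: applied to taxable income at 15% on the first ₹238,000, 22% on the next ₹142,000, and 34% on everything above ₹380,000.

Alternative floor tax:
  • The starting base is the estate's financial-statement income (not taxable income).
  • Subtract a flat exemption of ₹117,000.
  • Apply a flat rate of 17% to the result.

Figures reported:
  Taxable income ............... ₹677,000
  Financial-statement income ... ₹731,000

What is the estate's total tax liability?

Ordinary income tax:
  ₹238,000 × 15% = ₹35,700
  ₹142,000 × 22% = ₹31,240
  ₹297,000 × 34% = ₹100,980
  → ₹167,920

Alternative floor tax:
  Base (financial-statement income): ₹731,000
  Less exemption ₹117,000 → base ₹614,000
  ₹614,000 × 17% = ₹104,380

₹167,920 > ₹104,380, so the ordinary income tax governs.

₹167,920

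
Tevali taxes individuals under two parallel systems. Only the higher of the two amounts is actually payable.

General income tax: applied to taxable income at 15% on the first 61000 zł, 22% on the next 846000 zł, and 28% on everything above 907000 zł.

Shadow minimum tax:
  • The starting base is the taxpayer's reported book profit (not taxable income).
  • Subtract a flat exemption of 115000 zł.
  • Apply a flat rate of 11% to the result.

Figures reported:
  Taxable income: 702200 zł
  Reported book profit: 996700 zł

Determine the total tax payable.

150214 zł

Shadow minimum tax:
  Base (reported book profit): 996700 zł
  Less exemption 115000 zł → base 881700 zł
  881700 zł × 11% = 96987 zł

General income tax:
  61000 zł × 15% = 9150 zł
  641200 zł × 22% = 141064 zł
  → 150214 zł

150214 zł > 96987 zł, so the general income tax governs.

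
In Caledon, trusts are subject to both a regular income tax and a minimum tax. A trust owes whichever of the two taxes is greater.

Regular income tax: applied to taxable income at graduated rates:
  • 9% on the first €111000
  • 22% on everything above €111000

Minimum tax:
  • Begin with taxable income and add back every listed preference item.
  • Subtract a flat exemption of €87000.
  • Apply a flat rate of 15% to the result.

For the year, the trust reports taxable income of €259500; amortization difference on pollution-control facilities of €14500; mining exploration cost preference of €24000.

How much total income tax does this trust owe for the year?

Regular income tax:
  €111000 × 9% = €9990
  €148500 × 22% = €32670
  → €42660

Minimum tax:
  Adjusted income: €259500 + €14500 + €24000 = €298000
  Less exemption €87000 → base €211000
  €211000 × 15% = €31650

€42660 > €31650, so the regular income tax governs.

€42660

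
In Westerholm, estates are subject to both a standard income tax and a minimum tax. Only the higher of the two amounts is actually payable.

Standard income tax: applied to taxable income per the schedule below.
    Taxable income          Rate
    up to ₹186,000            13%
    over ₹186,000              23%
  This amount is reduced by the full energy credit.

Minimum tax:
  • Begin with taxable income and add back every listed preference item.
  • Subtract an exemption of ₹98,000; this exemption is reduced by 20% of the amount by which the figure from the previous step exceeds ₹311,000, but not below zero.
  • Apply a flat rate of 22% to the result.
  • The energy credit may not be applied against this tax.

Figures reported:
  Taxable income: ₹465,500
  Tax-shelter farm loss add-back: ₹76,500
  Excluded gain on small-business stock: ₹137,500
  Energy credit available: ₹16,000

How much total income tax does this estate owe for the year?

₹144,144

Minimum tax:
  Adjusted income: ₹465,500 + ₹76,500 + ₹137,500 = ₹679,500
  Exemption: ₹98,000 − 20% × (₹679,500 − ₹311,000) = ₹98,000 − ₹73,700 = ₹24,300
  Base: ₹679,500 − ₹24,300 = ₹655,200
  ₹655,200 × 22% = ₹144,144

Standard income tax:
  ₹186,000 × 13% = ₹24,180
  ₹279,500 × 23% = ₹64,285
  → ₹88,465
  Less energy credit ₹16,000 → ₹72,465

₹144,144 > ₹72,465, so the minimum tax is the binding amount.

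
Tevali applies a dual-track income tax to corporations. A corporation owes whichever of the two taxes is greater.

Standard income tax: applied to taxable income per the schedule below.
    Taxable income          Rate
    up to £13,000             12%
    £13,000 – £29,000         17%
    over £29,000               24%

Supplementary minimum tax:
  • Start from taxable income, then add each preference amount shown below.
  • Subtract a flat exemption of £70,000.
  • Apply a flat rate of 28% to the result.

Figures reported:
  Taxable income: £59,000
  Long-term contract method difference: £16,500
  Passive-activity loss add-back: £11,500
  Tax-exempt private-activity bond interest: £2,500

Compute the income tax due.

Standard income tax:
  £13,000 × 12% = £1,560
  £16,000 × 17% = £2,720
  £30,000 × 24% = £7,200
  → £11,480

Supplementary minimum tax:
  Adjusted income: £59,000 + £16,500 + £11,500 + £2,500 = £89,500
  Less exemption £70,000 → base £19,500
  £19,500 × 28% = £5,460

£11,480 > £5,460, so the standard income tax governs.

£11,480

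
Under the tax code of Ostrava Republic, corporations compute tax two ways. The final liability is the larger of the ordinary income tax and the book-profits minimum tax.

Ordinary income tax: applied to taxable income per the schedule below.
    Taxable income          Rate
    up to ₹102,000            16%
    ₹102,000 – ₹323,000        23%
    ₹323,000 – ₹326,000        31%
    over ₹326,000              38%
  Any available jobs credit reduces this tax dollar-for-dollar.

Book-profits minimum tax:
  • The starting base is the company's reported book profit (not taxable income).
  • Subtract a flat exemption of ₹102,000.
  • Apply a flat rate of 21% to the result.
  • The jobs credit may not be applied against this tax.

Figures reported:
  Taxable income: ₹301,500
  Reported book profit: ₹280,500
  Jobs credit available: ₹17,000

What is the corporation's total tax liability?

Ordinary income tax:
  ₹102,000 × 16% = ₹16,320
  ₹199,500 × 23% = ₹45,885
  → ₹62,205
  Less jobs credit ₹17,000 → ₹45,205

Book-profits minimum tax:
  Base (reported book profit): ₹280,500
  Less exemption ₹102,000 → base ₹178,500
  ₹178,500 × 21% = ₹37,485

₹45,205 > ₹37,485, so the ordinary income tax governs.

₹45,205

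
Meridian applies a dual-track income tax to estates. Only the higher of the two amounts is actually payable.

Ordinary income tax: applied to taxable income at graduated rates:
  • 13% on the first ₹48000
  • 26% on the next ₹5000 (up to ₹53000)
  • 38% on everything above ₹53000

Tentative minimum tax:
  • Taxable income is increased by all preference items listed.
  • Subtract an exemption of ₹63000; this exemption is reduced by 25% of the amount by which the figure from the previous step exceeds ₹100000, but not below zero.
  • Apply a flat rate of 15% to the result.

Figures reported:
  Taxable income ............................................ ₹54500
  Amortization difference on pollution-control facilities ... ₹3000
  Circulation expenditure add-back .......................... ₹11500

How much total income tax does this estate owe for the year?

₹8110

Ordinary income tax:
  ₹48000 × 13% = ₹6240
  ₹5000 × 26% = ₹1300
  ₹1500 × 38% = ₹570
  → ₹8110

Tentative minimum tax:
  Adjusted income: ₹54500 + ₹3000 + ₹11500 = ₹69000
  Exemption: ₹69000 ≤ ₹100000, so full ₹63000 applies
  Base: ₹69000 − ₹63000 = ₹6000
  ₹6000 × 15% = ₹900

₹8110 > ₹900, so the ordinary income tax governs.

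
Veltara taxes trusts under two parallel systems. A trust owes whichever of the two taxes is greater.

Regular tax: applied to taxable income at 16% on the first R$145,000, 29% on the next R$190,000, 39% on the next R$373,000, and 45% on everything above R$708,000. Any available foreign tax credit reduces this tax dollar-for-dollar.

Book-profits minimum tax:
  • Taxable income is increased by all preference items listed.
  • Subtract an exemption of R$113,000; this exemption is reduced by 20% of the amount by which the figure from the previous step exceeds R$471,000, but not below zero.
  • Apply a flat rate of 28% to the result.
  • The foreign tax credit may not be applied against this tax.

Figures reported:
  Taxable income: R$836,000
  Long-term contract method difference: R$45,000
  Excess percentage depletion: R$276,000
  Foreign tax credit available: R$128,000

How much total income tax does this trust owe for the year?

R$323,960

Regular tax:
  R$145,000 × 16% = R$23,200
  R$190,000 × 29% = R$55,100
  R$373,000 × 39% = R$145,470
  R$128,000 × 45% = R$57,600
  → R$281,370
  Less foreign tax credit R$128,000 → R$153,370

Book-profits minimum tax:
  Adjusted income: R$836,000 + R$45,000 + R$276,000 = R$1,157,000
  Exemption: 20% × (R$1,157,000 − R$471,000) = R$137,200 ≥ R$113,000, so the exemption is fully phased out
  Base: R$1,157,000 − R$0 = R$1,157,000
  R$1,157,000 × 28% = R$323,960

R$323,960 > R$153,370, so the book-profits minimum tax is the binding amount.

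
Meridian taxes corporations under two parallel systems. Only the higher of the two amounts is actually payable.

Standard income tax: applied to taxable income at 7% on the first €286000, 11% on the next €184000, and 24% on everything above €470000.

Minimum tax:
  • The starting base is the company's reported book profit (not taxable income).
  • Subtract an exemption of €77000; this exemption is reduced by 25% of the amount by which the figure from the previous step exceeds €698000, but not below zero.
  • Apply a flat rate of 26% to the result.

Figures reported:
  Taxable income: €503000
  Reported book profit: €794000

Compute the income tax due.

€192660

Standard income tax:
  €286000 × 7% = €20020
  €184000 × 11% = €20240
  €33000 × 24% = €7920
  → €48180

Minimum tax:
  Base (reported book profit): €794000
  Exemption: €77000 − 25% × (€794000 − €698000) = €77000 − €24000 = €53000
  Base: €794000 − €53000 = €741000
  €741000 × 26% = €192660

€192660 > €48180, so the minimum tax is the binding amount.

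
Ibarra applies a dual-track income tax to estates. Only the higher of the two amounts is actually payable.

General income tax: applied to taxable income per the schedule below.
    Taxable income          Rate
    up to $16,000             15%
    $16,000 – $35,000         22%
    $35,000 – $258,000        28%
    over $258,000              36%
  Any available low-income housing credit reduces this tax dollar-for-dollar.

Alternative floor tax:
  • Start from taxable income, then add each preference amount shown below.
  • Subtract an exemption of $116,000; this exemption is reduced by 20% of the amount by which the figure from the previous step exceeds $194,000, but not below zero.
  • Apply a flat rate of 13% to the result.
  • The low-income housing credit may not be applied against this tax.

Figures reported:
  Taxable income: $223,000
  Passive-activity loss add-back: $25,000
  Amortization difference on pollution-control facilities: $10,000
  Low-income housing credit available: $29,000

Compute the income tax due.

$30,220

Alternative floor tax:
  Adjusted income: $223,000 + $25,000 + $10,000 = $258,000
  Exemption: $116,000 − 20% × ($258,000 − $194,000) = $116,000 − $12,800 = $103,200
  Base: $258,000 − $103,200 = $154,800
  $154,800 × 13% = $20,124

General income tax:
  $16,000 × 15% = $2,400
  $19,000 × 22% = $4,180
  $188,000 × 28% = $52,640
  → $59,220
  Less low-income housing credit $29,000 → $30,220

$30,220 > $20,124, so the general income tax governs.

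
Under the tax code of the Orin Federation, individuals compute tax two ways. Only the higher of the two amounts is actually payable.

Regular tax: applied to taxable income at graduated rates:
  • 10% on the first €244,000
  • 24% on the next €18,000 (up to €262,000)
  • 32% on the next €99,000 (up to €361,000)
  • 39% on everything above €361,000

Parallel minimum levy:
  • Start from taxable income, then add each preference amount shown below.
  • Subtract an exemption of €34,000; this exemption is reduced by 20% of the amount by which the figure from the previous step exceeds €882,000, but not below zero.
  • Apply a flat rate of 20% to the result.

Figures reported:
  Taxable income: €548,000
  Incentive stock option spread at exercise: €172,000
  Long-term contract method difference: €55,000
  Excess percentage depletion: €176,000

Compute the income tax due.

Regular tax:
  €244,000 × 10% = €24,400
  €18,000 × 24% = €4,320
  €99,000 × 32% = €31,680
  €187,000 × 39% = €72,930
  → €133,330

Parallel minimum levy:
  Adjusted income: €548,000 + €172,000 + €55,000 + €176,000 = €951,000
  Exemption: €34,000 − 20% × (€951,000 − €882,000) = €34,000 − €13,800 = €20,200
  Base: €951,000 − €20,200 = €930,800
  €930,800 × 20% = €186,160

€186,160 > €133,330, so the parallel minimum levy is the binding amount.

€186,160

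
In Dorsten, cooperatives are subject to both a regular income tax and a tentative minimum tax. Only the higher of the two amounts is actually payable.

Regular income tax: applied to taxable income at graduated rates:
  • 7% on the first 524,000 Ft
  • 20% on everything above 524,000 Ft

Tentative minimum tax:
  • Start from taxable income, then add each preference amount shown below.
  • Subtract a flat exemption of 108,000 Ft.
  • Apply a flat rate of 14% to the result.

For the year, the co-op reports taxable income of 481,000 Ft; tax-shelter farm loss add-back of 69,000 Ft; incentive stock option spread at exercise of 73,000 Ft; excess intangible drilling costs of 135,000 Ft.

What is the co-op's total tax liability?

91,000 Ft

Tentative minimum tax:
  Adjusted income: 481,000 Ft + 69,000 Ft + 73,000 Ft + 135,000 Ft = 758,000 Ft
  Less exemption 108,000 Ft → base 650,000 Ft
  650,000 Ft × 14% = 91,000 Ft

Regular income tax:
  481,000 Ft × 7% = 33,670 Ft

91,000 Ft > 33,670 Ft, so the tentative minimum tax is the binding amount.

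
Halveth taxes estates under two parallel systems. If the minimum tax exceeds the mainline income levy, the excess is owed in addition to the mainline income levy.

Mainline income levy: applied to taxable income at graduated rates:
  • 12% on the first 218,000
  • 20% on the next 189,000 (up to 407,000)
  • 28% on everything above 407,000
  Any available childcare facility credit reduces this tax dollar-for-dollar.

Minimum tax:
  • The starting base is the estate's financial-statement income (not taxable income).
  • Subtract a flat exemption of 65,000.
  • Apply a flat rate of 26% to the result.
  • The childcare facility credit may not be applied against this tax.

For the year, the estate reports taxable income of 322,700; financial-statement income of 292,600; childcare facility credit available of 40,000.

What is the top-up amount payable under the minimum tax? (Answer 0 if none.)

Mainline income levy:
  218,000 × 12% = 26,160
  104,700 × 20% = 20,940
  → 47,100
  Less childcare facility credit 40,000 → 7,100

Minimum tax:
  Base (financial-statement income): 292,600
  Less exemption 65,000 → base 227,600
  227,600 × 26% = 59,176

Excess of minimum tax over mainline income levy: 59,176 − 7,100 = 52,076.

52,076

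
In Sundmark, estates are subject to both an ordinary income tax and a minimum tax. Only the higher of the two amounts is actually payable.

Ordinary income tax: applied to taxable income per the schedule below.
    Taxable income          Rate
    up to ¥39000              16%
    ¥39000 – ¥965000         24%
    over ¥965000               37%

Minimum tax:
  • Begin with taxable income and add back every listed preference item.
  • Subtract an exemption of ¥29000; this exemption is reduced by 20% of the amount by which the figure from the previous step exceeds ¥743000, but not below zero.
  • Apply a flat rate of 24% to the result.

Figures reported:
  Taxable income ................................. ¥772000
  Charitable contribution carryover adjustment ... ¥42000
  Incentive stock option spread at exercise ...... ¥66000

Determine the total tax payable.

¥210816

Minimum tax:
  Adjusted income: ¥772000 + ¥42000 + ¥66000 = ¥880000
  Exemption: ¥29000 − 20% × (¥880000 − ¥743000) = ¥29000 − ¥27400 = ¥1600
  Base: ¥880000 − ¥1600 = ¥878400
  ¥878400 × 24% = ¥210816

Ordinary income tax:
  ¥39000 × 16% = ¥6240
  ¥733000 × 24% = ¥175920
  → ¥182160

¥210816 > ¥182160, so the minimum tax is the binding amount.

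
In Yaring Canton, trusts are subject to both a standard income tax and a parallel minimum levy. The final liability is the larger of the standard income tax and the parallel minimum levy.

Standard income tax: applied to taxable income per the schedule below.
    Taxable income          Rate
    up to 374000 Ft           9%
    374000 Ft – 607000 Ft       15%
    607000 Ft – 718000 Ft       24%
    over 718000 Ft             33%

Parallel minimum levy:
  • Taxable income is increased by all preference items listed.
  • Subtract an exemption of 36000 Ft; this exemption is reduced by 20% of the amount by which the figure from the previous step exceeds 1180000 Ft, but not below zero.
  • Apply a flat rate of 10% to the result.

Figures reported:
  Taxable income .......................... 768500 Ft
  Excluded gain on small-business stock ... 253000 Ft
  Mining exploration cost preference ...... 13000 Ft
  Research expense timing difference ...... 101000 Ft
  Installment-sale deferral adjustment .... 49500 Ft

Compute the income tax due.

Parallel minimum levy:
  Adjusted income: 768500 Ft + 253000 Ft + 13000 Ft + 101000 Ft + 49500 Ft = 1185000 Ft
  Exemption: 36000 Ft − 20% × (1185000 Ft − 1180000 Ft) = 36000 Ft − 1000 Ft = 35000 Ft
  Base: 1185000 Ft − 35000 Ft = 1150000 Ft
  1150000 Ft × 10% = 115000 Ft

Standard income tax:
  374000 Ft × 9% = 33660 Ft
  233000 Ft × 15% = 34950 Ft
  111000 Ft × 24% = 26640 Ft
  50500 Ft × 33% = 16665 Ft
  → 111915 Ft

115000 Ft > 111915 Ft, so the parallel minimum levy is the binding amount.

115000 Ft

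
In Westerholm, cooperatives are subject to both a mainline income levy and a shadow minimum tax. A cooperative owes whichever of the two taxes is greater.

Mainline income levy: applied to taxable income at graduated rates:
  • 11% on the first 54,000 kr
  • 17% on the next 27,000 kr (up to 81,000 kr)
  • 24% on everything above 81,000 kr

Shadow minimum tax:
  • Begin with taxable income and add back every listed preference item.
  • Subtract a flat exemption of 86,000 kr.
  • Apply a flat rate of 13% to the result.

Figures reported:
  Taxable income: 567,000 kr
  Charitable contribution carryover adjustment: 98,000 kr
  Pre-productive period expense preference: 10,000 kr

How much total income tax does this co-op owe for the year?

Shadow minimum tax:
  Adjusted income: 567,000 kr + 98,000 kr + 10,000 kr = 675,000 kr
  Less exemption 86,000 kr → base 589,000 kr
  589,000 kr × 13% = 76,570 kr

Mainline income levy:
  54,000 kr × 11% = 5,940 kr
  27,000 kr × 17% = 4,590 kr
  486,000 kr × 24% = 116,640 kr
  → 127,170 kr

127,170 kr > 76,570 kr, so the mainline income levy governs.

127,170 kr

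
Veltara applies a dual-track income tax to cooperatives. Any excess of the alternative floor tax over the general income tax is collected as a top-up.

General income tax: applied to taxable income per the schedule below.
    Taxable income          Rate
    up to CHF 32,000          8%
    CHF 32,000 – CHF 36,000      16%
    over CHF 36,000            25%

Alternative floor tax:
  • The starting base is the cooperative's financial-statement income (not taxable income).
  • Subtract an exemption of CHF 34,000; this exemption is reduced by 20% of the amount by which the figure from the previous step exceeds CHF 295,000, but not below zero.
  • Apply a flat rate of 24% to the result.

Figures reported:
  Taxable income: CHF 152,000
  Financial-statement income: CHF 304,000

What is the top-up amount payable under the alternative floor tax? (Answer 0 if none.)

Alternative floor tax:
  Base (financial-statement income): CHF 304,000
  Exemption: CHF 34,000 − 20% × (CHF 304,000 − CHF 295,000) = CHF 34,000 − CHF 1,800 = CHF 32,200
  Base: CHF 304,000 − CHF 32,200 = CHF 271,800
  CHF 271,800 × 24% = CHF 65,232

General income tax:
  CHF 32,000 × 8% = CHF 2,560
  CHF 4,000 × 16% = CHF 640
  CHF 116,000 × 25% = CHF 29,000
  → CHF 32,200

Excess of alternative floor tax over general income tax: CHF 65,232 − CHF 32,200 = CHF 33,032.

CHF 33,032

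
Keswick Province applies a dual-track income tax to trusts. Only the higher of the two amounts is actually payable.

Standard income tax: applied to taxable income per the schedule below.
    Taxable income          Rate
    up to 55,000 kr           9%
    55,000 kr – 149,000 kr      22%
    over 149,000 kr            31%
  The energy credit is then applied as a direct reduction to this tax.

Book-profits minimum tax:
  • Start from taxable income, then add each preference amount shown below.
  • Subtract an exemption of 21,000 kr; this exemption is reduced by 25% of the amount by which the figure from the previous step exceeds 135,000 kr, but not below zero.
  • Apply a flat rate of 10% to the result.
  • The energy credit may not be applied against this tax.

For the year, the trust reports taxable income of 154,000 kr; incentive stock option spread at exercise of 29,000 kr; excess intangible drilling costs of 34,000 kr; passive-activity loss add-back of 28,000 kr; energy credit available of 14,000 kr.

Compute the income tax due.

Book-profits minimum tax:
  Adjusted income: 154,000 kr + 29,000 kr + 34,000 kr + 28,000 kr = 245,000 kr
  Exemption: 25% × (245,000 kr − 135,000 kr) = 27,500 kr ≥ 21,000 kr, so the exemption is fully phased out
  Base: 245,000 kr − 0 kr = 245,000 kr
  245,000 kr × 10% = 24,500 kr

Standard income tax:
  55,000 kr × 9% = 4,950 kr
  94,000 kr × 22% = 20,680 kr
  5,000 kr × 31% = 1,550 kr
  → 27,180 kr
  Less energy credit 14,000 kr → 13,180 kr

24,500 kr > 13,180 kr, so the book-profits minimum tax is the binding amount.

24,500 kr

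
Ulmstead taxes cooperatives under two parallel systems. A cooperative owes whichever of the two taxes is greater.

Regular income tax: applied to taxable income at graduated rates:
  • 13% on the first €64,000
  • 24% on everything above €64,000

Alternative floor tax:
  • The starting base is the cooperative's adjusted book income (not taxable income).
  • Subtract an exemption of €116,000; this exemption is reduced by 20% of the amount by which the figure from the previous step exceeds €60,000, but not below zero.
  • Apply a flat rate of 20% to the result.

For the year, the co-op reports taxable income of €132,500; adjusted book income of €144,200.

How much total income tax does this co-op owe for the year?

Regular income tax:
  €64,000 × 13% = €8,320
  €68,500 × 24% = €16,440
  → €24,760

Alternative floor tax:
  Base (adjusted book income): €144,200
  Exemption: €116,000 − 20% × (€144,200 − €60,000) = €116,000 − €16,840 = €99,160
  Base: €144,200 − €99,160 = €45,040
  €45,040 × 20% = €9,008

€24,760 > €9,008, so the regular income tax governs.

€24,760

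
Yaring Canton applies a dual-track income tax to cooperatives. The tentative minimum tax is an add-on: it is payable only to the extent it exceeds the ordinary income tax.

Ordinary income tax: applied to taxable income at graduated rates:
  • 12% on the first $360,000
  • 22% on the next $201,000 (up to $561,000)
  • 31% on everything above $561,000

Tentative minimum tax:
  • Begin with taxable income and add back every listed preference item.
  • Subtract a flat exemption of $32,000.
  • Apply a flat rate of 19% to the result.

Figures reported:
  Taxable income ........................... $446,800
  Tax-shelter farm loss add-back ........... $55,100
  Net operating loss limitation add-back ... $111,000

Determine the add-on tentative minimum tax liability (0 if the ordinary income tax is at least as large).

Ordinary income tax:
  $360,000 × 12% = $43,200
  $86,800 × 22% = $19,096
  → $62,296

Tentative minimum tax:
  Adjusted income: $446,800 + $55,100 + $111,000 = $612,900
  Less exemption $32,000 → base $580,900
  $580,900 × 19% = $110,371

Excess of tentative minimum tax over ordinary income tax: $110,371 − $62,296 = $48,075.

$48,075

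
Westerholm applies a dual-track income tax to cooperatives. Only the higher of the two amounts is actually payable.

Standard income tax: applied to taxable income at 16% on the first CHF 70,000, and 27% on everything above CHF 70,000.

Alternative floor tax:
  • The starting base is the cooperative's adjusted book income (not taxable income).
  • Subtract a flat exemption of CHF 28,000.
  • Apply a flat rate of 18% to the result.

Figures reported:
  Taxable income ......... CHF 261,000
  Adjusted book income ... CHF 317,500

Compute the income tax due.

Alternative floor tax:
  Base (adjusted book income): CHF 317,500
  Less exemption CHF 28,000 → base CHF 289,500
  CHF 289,500 × 18% = CHF 52,110

Standard income tax:
  CHF 70,000 × 16% = CHF 11,200
  CHF 191,000 × 27% = CHF 51,570
  → CHF 62,770

CHF 62,770 > CHF 52,110, so the standard income tax governs.

CHF 62,770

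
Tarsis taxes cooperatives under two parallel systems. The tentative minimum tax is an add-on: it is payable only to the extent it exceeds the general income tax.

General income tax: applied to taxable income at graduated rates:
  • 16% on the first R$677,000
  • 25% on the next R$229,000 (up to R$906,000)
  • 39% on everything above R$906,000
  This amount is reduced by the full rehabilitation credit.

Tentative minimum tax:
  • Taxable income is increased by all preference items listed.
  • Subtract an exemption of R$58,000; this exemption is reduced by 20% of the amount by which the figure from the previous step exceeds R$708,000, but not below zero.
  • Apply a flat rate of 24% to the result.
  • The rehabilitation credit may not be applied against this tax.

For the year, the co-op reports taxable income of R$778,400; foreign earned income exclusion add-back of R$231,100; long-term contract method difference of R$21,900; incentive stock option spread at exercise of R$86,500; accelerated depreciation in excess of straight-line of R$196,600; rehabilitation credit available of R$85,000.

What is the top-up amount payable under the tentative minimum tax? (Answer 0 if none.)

Tentative minimum tax:
  Adjusted income: R$778,400 + R$231,100 + R$21,900 + R$86,500 + R$196,600 = R$1,314,500
  Exemption: 20% × (R$1,314,500 − R$708,000) = R$121,300 ≥ R$58,000, so the exemption is fully phased out
  Base: R$1,314,500 − R$0 = R$1,314,500
  R$1,314,500 × 24% = R$315,480

General income tax:
  R$677,000 × 16% = R$108,320
  R$101,400 × 25% = R$25,350
  → R$133,670
  Less rehabilitation credit R$85,000 → R$48,670

Excess of tentative minimum tax over general income tax: R$315,480 − R$48,670 = R$266,810.

R$266,810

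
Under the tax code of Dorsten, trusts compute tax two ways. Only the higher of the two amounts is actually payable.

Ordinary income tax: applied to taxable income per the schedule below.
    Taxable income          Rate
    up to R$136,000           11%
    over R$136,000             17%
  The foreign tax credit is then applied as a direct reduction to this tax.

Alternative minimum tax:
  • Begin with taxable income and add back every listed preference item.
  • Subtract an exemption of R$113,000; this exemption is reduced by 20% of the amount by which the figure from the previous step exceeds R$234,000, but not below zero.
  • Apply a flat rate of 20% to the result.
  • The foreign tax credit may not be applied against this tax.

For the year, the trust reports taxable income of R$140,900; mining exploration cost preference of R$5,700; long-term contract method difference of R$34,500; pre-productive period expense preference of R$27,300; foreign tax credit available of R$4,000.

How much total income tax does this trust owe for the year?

R$19,080

Ordinary income tax:
  R$136,000 × 11% = R$14,960
  R$4,900 × 17% = R$833
  → R$15,793
  Less foreign tax credit R$4,000 → R$11,793

Alternative minimum tax:
  Adjusted income: R$140,900 + R$5,700 + R$34,500 + R$27,300 = R$208,400
  Exemption: R$208,400 ≤ R$234,000, so full R$113,000 applies
  Base: R$208,400 − R$113,000 = R$95,400
  R$95,400 × 20% = R$19,080

R$19,080 > R$11,793, so the alternative minimum tax is the binding amount.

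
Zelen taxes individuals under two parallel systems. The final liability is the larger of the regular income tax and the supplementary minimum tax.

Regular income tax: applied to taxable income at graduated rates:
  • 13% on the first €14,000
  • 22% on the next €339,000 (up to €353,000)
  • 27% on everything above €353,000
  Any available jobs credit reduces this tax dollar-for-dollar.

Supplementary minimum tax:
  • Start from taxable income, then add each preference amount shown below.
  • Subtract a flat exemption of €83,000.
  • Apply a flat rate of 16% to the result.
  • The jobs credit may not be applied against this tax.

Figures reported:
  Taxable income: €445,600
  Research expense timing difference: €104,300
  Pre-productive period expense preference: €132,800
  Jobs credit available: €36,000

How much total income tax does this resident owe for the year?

Regular income tax:
  €14,000 × 13% = €1,820
  €339,000 × 22% = €74,580
  €92,600 × 27% = €25,002
  → €101,402
  Less jobs credit €36,000 → €65,402

Supplementary minimum tax:
  Adjusted income: €445,600 + €104,300 + €132,800 = €682,700
  Less exemption €83,000 → base €599,700
  €599,700 × 16% = €95,952

€95,952 > €65,402, so the supplementary minimum tax is the binding amount.

€95,952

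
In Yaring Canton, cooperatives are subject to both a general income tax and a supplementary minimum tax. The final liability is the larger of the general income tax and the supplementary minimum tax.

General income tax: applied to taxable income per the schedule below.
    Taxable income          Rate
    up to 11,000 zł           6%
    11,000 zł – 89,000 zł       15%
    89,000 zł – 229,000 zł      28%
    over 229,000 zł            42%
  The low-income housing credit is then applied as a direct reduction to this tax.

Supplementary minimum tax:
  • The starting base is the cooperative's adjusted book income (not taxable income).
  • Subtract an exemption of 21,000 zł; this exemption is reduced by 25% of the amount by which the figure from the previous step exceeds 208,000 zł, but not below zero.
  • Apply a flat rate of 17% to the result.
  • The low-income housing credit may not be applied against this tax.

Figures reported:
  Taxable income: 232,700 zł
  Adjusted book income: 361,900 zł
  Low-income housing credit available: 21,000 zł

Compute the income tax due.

61,523 zł

General income tax:
  11,000 zł × 6% = 660 zł
  78,000 zł × 15% = 11,700 zł
  140,000 zł × 28% = 39,200 zł
  3,700 zł × 42% = 1,554 zł
  → 53,114 zł
  Less low-income housing credit 21,000 zł → 32,114 zł

Supplementary minimum tax:
  Base (adjusted book income): 361,900 zł
  Exemption: 25% × (361,900 zł − 208,000 zł) = 38,475 zł ≥ 21,000 zł, so the exemption is fully phased out
  Base: 361,900 zł − 0 zł = 361,900 zł
  361,900 zł × 17% = 61,523 zł

61,523 zł > 32,114 zł, so the supplementary minimum tax is the binding amount.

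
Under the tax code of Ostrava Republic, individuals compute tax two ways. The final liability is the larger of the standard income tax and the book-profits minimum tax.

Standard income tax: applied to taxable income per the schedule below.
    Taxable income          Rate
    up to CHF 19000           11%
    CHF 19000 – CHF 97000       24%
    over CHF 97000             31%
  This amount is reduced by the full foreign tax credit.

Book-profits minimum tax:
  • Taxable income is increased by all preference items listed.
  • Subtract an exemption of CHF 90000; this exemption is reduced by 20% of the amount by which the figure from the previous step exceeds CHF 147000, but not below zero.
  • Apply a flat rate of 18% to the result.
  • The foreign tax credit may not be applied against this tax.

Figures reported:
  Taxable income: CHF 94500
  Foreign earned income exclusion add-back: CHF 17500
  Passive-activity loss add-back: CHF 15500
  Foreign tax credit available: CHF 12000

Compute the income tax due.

CHF 8210

Standard income tax:
  CHF 19000 × 11% = CHF 2090
  CHF 75500 × 24% = CHF 18120
  → CHF 20210
  Less foreign tax credit CHF 12000 → CHF 8210

Book-profits minimum tax:
  Adjusted income: CHF 94500 + CHF 17500 + CHF 15500 = CHF 127500
  Exemption: CHF 127500 ≤ CHF 147000, so full CHF 90000 applies
  Base: CHF 127500 − CHF 90000 = CHF 37500
  CHF 37500 × 18% = CHF 6750

CHF 8210 > CHF 6750, so the standard income tax governs.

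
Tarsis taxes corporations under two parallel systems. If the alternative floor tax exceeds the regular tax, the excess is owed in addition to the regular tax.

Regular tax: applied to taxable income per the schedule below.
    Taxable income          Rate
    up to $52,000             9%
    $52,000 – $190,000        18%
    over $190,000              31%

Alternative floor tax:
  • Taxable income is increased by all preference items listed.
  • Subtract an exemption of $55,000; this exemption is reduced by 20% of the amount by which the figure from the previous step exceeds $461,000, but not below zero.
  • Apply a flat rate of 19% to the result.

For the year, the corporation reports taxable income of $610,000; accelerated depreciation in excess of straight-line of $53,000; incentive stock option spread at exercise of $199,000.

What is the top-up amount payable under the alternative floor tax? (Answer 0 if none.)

Alternative floor tax:
  Adjusted income: $610,000 + $53,000 + $199,000 = $862,000
  Exemption: 20% × ($862,000 − $461,000) = $80,200 ≥ $55,000, so the exemption is fully phased out
  Base: $862,000 − $0 = $862,000
  $862,000 × 19% = $163,780

Regular tax:
  $52,000 × 9% = $4,680
  $138,000 × 18% = $24,840
  $420,000 × 31% = $130,200
  → $159,720

Excess of alternative floor tax over regular tax: $163,780 − $159,720 = $4,060.

$4,060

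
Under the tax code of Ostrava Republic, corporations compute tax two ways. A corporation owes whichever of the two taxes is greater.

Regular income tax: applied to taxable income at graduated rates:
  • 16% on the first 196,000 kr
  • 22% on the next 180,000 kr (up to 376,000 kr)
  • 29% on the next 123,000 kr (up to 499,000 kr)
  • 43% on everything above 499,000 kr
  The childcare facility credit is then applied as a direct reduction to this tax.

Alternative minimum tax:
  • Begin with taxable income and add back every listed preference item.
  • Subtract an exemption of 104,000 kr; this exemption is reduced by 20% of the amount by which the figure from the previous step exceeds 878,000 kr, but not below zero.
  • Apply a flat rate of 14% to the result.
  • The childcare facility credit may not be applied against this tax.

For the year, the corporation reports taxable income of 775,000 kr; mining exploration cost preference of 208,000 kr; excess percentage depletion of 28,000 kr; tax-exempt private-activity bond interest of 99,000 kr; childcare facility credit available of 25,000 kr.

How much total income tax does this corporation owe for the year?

Alternative minimum tax:
  Adjusted income: 775,000 kr + 208,000 kr + 28,000 kr + 99,000 kr = 1,110,000 kr
  Exemption: 104,000 kr − 20% × (1,110,000 kr − 878,000 kr) = 104,000 kr − 46,400 kr = 57,600 kr
  Base: 1,110,000 kr − 57,600 kr = 1,052,400 kr
  1,052,400 kr × 14% = 147,336 kr

Regular income tax:
  196,000 kr × 16% = 31,360 kr
  180,000 kr × 22% = 39,600 kr
  123,000 kr × 29% = 35,670 kr
  276,000 kr × 43% = 118,680 kr
  → 225,310 kr
  Less childcare facility credit 25,000 kr → 200,310 kr

200,310 kr > 147,336 kr, so the regular income tax governs.

200,310 kr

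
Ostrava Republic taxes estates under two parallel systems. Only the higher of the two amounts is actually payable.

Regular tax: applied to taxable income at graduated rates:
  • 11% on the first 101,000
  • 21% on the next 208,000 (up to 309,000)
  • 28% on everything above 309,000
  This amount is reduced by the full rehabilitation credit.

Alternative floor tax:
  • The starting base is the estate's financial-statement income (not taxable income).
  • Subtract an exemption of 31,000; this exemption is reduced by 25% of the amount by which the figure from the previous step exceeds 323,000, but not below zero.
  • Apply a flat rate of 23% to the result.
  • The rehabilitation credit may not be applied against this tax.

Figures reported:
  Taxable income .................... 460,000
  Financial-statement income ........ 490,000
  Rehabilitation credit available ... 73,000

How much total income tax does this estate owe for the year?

112,700

Regular tax:
  101,000 × 11% = 11,110
  208,000 × 21% = 43,680
  151,000 × 28% = 42,280
  → 97,070
  Less rehabilitation credit 73,000 → 24,070

Alternative floor tax:
  Base (financial-statement income): 490,000
  Exemption: 25% × (490,000 − 323,000) = 41,750 ≥ 31,000, so the exemption is fully phased out
  Base: 490,000 − 0 = 490,000
  490,000 × 23% = 112,700

112,700 > 24,070, so the alternative floor tax is the binding amount.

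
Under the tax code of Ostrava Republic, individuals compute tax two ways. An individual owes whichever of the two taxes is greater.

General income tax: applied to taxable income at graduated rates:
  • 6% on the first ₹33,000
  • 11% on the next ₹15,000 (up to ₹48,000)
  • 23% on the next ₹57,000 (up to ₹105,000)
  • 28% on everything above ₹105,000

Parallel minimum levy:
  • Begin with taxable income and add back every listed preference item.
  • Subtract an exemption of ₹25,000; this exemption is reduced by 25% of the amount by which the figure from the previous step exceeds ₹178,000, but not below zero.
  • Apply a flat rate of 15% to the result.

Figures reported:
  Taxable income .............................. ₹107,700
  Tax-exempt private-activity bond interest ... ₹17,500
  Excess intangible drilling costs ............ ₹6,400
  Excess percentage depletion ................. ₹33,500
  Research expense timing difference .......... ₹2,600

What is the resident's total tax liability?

Parallel minimum levy:
  Adjusted income: ₹107,700 + ₹17,500 + ₹6,400 + ₹33,500 + ₹2,600 = ₹167,700
  Exemption: ₹167,700 ≤ ₹178,000, so full ₹25,000 applies
  Base: ₹167,700 − ₹25,000 = ₹142,700
  ₹142,700 × 15% = ₹21,405

General income tax:
  ₹33,000 × 6% = ₹1,980
  ₹15,000 × 11% = ₹1,650
  ₹57,000 × 23% = ₹13,110
  ₹2,700 × 28% = ₹756
  → ₹17,496

₹21,405 > ₹17,496, so the parallel minimum levy is the binding amount.

₹21,405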